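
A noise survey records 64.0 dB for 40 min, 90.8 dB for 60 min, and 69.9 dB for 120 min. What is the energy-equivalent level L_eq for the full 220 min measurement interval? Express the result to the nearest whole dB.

85 dB

L_eq = 10·log₁₀[(1/T)·Σ tᵢ·10^(Lᵢ/10)] with T = 220 min.
Σ tᵢ·10^(Lᵢ/10) = 40·10^(64.0/10) + 60·10^(90.8/10) + 120·10^(69.9/10) = 7.341e+10.
L_eq = 10·log₁₀(7.341e+10/220) = 85.23 dB.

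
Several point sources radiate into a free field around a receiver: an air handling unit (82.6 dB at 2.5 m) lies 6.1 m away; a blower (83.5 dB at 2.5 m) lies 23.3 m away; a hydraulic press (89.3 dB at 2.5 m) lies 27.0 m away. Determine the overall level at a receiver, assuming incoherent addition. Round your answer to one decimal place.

Apply inverse-square spreading to bring every level to the receiver, then sum 10^(L/10).
air handling unit: 82.6 − 20·log₁₀(6.1/2.5) = 82.6 − 7.75 = 74.85 dB.
blower: 83.5 − 20·log₁₀(23.3/2.5) = 83.5 − 19.39 = 64.11 dB.
hydraulic press: 89.3 − 20·log₁₀(27.0/2.5) = 89.3 − 20.67 = 68.63 dB.
Σ 10^(L/10) = 4.044e+07 → L_total = 10·log₁₀(4.044e+07) = 76.07 dB.

76.1 dB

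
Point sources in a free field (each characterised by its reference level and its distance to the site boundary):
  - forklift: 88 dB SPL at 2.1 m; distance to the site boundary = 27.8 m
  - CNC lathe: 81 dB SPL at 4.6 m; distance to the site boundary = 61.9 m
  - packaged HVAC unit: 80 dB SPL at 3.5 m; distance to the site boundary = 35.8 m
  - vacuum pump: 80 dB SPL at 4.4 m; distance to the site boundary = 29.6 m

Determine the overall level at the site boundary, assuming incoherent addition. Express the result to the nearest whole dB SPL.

69 dB SPL

Propagate each source to the receiver with L = L_ref − 20·log₁₀(r/r_ref), then add intensities.
forklift: 88 − 20·log₁₀(27.8/2.1) = 88 − 22.44 = 65.56 dB SPL.
CNC lathe: 81 − 20·log₁₀(61.9/4.6) = 81 − 22.58 = 58.42 dB SPL.
packaged HVAC unit: 80 − 20·log₁₀(35.8/3.5) = 80 − 20.20 = 59.80 dB SPL.
vacuum pump: 80 − 20·log₁₀(29.6/4.4) = 80 − 16.56 = 63.44 dB SPL.
Σ 10^(L/10) = 7.461e+06 → L_total = 10·log₁₀(7.461e+06) = 68.73 dB SPL.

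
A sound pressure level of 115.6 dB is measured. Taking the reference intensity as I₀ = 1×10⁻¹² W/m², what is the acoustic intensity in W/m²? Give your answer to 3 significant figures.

0.363 W/m²

I/I₀ = 10^(115.6/10) = 3.631e+11, so I = 3.631e+11 × 10⁻¹² W/m².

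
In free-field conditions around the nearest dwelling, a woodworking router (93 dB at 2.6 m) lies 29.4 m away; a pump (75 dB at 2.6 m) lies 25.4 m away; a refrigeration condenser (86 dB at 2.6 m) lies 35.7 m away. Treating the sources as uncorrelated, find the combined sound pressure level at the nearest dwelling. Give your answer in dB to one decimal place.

72.6 dB

First find each source's level at the receiver (point-source: −20·log₁₀(r/r_ref)), then combine on an intensity basis.
woodworking router: 93 − 20·log₁₀(29.4/2.6) = 93 − 21.07 = 71.93 dB.
pump: 75 − 20·log₁₀(25.4/2.6) = 75 − 19.80 = 55.20 dB.
refrigeration condenser: 86 − 20·log₁₀(35.7/2.6) = 86 − 22.75 = 63.25 dB.
Σ 10^(L/10) = 1.805e+07 → L_total = 10·log₁₀(1.805e+07) = 72.56 dB.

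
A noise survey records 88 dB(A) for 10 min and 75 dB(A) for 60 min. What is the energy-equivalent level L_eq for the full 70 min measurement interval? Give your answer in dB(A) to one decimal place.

The energy average is taken in the linear domain: L_eq = 10·log₁₀[(Σ tᵢ·10^(Lᵢ/10))/T], T = 70 min.
Σ tᵢ·10^(Lᵢ/10) = 10·10^(88/10) + 60·10^(75/10) = 8.207e+09.
L_eq = 10·log₁₀(8.207e+09/70) = 80.69 dB(A).

80.7 dB(A)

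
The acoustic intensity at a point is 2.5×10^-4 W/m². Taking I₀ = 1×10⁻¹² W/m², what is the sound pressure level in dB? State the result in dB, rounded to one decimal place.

84.0 dB

L = 10·log₁₀(I/I₀) = 10·log₁₀(2.5×10^-4/10⁻¹²) = 10·log₁₀(2.5×10^8).
L = 10·(0.3979 + 8) = 83.98 dB.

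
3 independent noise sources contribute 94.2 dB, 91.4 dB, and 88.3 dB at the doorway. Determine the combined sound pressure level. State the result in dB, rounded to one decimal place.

Incoherent sources combine by intensity addition: L_total = 10·log₁₀(Σ 10^(L_i/10)).
Σ 10^(L/10) = 10^(94.2/10) + 10^(91.4/10) + 10^(88.3/10) = 4.687e+09.
L_total = 10·log₁₀(4.687e+09) = 96.71 dB.

96.7 dB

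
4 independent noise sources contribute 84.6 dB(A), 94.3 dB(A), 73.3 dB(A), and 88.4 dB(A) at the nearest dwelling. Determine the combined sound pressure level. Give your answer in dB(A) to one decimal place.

For uncorrelated sources the intensities add, so convert each level to linear form, sum, and take 10·log₁₀ of the total.
Σ 10^(L/10) = 10^(84.6/10) + 10^(94.3/10) + 10^(73.3/10) + 10^(88.4/10) = 3.693e+09.
L_total = 10·log₁₀(3.693e+09) = 95.67 dB(A).

95.7 dB(A)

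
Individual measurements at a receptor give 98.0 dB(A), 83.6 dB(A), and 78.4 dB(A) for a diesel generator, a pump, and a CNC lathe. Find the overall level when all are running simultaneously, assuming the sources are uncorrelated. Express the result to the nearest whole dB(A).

98 dB(A)

Incoherent sources combine by intensity addition: L_total = 10·log₁₀(Σ 10^(L_i/10)).
Σ 10^(L/10) = 10^(98.0/10) + 10^(83.6/10) + 10^(78.4/10) = 6.608e+09.
L_total = 10·log₁₀(6.608e+09) = 98.20 dB(A).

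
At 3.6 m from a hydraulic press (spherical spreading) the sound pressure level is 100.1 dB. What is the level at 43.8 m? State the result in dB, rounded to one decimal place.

78.4 dB

Point-source attenuation: ΔL = 20·log₁₀(r₂/r₁) = 20·log₁₀(43.8/3.6) = 21.703 dB.
L₂ = 100.1 − 20·log₁₀(43.8/3.6) = 100.1 − 21.703 = 78.40 dB.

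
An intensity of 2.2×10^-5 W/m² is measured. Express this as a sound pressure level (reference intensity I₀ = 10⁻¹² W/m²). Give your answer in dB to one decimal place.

Dividing by I₀ shifts the exponent by 12: I/I₀ = 2.2×10^7.
L = 10·(0.3424 + 7) = 73.42 dB.

73.4 dB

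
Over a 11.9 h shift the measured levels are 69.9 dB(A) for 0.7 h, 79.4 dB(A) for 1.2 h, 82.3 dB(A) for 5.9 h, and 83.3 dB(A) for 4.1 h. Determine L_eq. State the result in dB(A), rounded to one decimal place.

82.2 dB(A)

L_eq = 10·log₁₀[(1/T)·Σ tᵢ·10^(Lᵢ/10)] with T = 11.9 h.
Σ tᵢ·10^(Lᵢ/10) = 0.7·10^(69.9/10) + 1.2·10^(79.4/10) + 5.9·10^(82.3/10) + 4.1·10^(83.3/10) = 1.990e+09.
L_eq = 10·log₁₀(1.990e+09/11.9) = 82.23 dB(A).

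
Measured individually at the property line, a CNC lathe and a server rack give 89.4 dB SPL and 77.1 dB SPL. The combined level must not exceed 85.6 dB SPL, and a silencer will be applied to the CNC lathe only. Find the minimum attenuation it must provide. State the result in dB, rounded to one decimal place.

4.5 dB

Everything except the CNC lathe sums to 10^(77.1/10) = 5.129e+07 in linear terms, 77.10 dB SPL.
To meet 85.6 dB SPL overall, the treated CNC lathe may contribute at most 10^(85.6/10) − 5.129e+07 = 3.118e+08, i.e. 84.94 dB SPL.
So the CNC lathe must be reduced from 89.4 to 84.94 dB SPL: IL = 4.46 dB.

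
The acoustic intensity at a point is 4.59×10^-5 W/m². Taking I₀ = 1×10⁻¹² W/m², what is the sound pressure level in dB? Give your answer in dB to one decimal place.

76.6 dB

I/I₀ = 4.59×10^-5/10⁻¹² = 4.59×10^7, and L = 10·log₁₀(I/I₀).
L = 10·(0.6618 + 7) = 76.62 dB.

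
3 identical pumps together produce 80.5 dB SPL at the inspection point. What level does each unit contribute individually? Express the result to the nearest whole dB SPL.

76 dB SPL

For N identical incoherent sources L_total = L₁ + 10·log₁₀ N, so L₁ = 80.5 − 10·log₁₀(3) = 80.5 − 4.771.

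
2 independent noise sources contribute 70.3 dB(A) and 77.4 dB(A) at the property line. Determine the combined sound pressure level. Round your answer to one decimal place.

78.2 dB(A)

For uncorrelated sources the intensities add, so convert each level to linear form, sum, and take 10·log₁₀ of the total.
Σ 10^(L/10) = 10^(70.3/10) + 10^(77.4/10) = 6.567e+07.
L_total = 10·log₁₀(6.567e+07) = 78.17 dB(A).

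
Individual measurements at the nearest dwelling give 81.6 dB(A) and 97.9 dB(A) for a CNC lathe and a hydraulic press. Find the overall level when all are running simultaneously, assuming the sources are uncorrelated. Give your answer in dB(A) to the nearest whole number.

98 dB(A)

For uncorrelated sources the intensities add, so convert each level to linear form, sum, and take 10·log₁₀ of the total.
Σ 10^(L/10) = 10^(81.6/10) + 10^(97.9/10) = 6.310e+09.
L_total = 10·log₁₀(6.310e+09) = 98.00 dB(A).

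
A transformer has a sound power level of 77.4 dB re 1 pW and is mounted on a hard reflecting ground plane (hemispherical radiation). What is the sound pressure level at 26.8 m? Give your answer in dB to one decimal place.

L_p = L_w − 10·log₁₀(2π·r²) with r = 26.8 m.
2π·r² = 4513 m², 10·log₁₀ of that is 36.544 dB.
L_p = 77.4 − 36.544 = 40.86 dB.

40.9 dB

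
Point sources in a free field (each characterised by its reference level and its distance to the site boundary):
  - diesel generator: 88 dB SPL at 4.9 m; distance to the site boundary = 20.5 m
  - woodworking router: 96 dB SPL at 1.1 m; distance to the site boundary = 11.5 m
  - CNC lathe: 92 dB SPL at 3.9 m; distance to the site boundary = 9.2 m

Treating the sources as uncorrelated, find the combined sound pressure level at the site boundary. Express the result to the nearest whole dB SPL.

Apply inverse-square spreading to bring every level to the receiver, then sum 10^(L/10).
diesel generator: 88 − 20·log₁₀(20.5/4.9) = 88 − 12.43 = 75.57 dB SPL.
woodworking router: 96 − 20·log₁₀(11.5/1.1) = 96 − 20.39 = 75.61 dB SPL.
CNC lathe: 92 − 20·log₁₀(9.2/3.9) = 92 − 7.45 = 84.55 dB SPL.
Σ 10^(L/10) = 3.573e+08 → L_total = 10·log₁₀(3.573e+08) = 85.53 dB SPL.

86 dB SPL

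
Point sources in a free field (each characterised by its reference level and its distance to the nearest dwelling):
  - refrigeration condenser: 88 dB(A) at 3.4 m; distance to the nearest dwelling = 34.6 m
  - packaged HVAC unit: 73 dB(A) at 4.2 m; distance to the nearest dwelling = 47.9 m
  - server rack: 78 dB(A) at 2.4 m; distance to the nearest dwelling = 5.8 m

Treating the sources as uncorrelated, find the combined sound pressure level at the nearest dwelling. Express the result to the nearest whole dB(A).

72 dB(A)

Apply inverse-square spreading to bring every level to the receiver, then sum 10^(L/10).
refrigeration condenser: 88 − 20·log₁₀(34.6/3.4) = 88 − 20.15 = 67.85 dB(A).
packaged HVAC unit: 73 − 20·log₁₀(47.9/4.2) = 73 − 21.14 = 51.86 dB(A).
server rack: 78 − 20·log₁₀(5.8/2.4) = 78 − 7.66 = 70.34 dB(A).
Σ 10^(L/10) = 1.705e+07 → L_total = 10·log₁₀(1.705e+07) = 72.32 dB(A).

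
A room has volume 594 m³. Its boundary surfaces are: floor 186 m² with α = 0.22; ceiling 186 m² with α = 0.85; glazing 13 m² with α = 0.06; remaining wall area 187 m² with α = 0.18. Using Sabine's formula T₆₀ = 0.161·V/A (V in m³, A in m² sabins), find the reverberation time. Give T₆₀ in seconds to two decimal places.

Total absorption A = 186·0.22 + 186·0.85 + 13·0.06 + 187·0.18 = 233.46 m² sabins.
T₆₀ = 0.161 × 594 / 233.46 = 0.410 s.

0.41 s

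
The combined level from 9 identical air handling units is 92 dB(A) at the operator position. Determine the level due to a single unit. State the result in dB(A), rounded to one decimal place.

For N identical incoherent sources L_total = L₁ + 10·log₁₀ N, so L₁ = 92 − 10·log₁₀(9) = 92 − 9.542.

82.5 dB(A)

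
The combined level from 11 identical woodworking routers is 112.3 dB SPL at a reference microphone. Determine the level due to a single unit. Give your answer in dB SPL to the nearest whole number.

102 dB SPL

For N identical incoherent sources L_total = L₁ + 10·log₁₀ N, so L₁ = 112.3 − 10·log₁₀(11) = 112.3 − 10.414.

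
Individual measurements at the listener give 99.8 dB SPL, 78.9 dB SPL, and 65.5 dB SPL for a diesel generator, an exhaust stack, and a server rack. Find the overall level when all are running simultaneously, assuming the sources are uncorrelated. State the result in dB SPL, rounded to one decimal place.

99.8 dB SPL

Incoherent sources combine by intensity addition: L_total = 10·log₁₀(Σ 10^(L_i/10)).
Σ 10^(L/10) = 10^(99.8/10) + 10^(78.9/10) + 10^(65.5/10) = 9.631e+09.
L_total = 10·log₁₀(9.631e+09) = 99.84 dB SPL.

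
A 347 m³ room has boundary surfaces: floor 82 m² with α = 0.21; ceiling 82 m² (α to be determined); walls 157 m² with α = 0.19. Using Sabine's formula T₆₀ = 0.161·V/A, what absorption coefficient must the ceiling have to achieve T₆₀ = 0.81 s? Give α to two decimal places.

0.27

A = 0.161·V/T₆₀ = 0.161·347/0.81 = 68.97 m² sabins.
Absorption from the other surfaces = 82·0.21 + 157·0.19 = 47.05 m², so the ceiling must supply 21.92 m² over 82 m².
α = 21.92/82 = 0.267.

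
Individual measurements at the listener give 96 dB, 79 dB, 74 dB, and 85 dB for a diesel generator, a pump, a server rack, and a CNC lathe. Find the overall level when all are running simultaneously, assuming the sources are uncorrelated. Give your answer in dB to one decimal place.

Incoherent sources combine by intensity addition: L_total = 10·log₁₀(Σ 10^(L_i/10)).
Σ 10^(L/10) = 10^(96/10) + 10^(79/10) + 10^(74/10) + 10^(85/10) = 4.402e+09.
L_total = 10·log₁₀(4.402e+09) = 96.44 dB.

96.4 dB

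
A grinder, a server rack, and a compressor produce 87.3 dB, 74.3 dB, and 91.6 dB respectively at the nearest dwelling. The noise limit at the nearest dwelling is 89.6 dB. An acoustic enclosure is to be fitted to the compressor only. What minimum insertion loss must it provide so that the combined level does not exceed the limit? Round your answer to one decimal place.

6.2 dB

Everything except the compressor sums to 10^(87.3/10) + 10^(74.3/10) = 5.639e+08 in linear terms, 87.51 dB.
To meet 89.6 dB overall, the treated compressor may contribute at most 10^(89.6/10) − 5.639e+08 = 3.481e+08, i.e. 85.42 dB.
Required insertion loss = 91.6 − 85.42 = 6.18 dB.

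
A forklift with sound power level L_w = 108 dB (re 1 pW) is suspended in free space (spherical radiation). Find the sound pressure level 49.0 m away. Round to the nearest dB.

L_p = L_w − 10·log₁₀(4π·r²) with r = 49.0 m.
4π·r² = 3.017e+04 m², 10·log₁₀ of that is 44.796 dB.
L_p = 108 − 44.796 = 63.20 dB.

63 dB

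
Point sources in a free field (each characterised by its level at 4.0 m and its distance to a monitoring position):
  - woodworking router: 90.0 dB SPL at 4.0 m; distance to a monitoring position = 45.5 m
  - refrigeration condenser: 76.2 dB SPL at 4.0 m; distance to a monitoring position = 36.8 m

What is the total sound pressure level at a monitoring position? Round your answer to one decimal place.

Propagate each source to the receiver with L = L_ref − 20·log₁₀(r/r_ref), then add intensities.
woodworking router: 90.0 − 20·log₁₀(45.5/4.0) = 90.0 − 21.12 = 68.88 dB SPL.
refrigeration condenser: 76.2 − 20·log₁₀(36.8/4.0) = 76.2 − 19.28 = 56.92 dB SPL.
Σ 10^(L/10) = 8.221e+06 → L_total = 10·log₁₀(8.221e+06) = 69.15 dB SPL.

69.1 dB SPL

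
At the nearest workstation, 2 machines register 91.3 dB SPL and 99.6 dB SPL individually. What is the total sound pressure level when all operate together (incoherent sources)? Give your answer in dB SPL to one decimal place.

100.2 dB SPL

Incoherent sources combine by intensity addition: L_total = 10·log₁₀(Σ 10^(L_i/10)).
Σ 10^(L/10) = 10^(91.3/10) + 10^(99.6/10) = 1.047e+10.
L_total = 10·log₁₀(1.047e+10) = 100.20 dB SPL.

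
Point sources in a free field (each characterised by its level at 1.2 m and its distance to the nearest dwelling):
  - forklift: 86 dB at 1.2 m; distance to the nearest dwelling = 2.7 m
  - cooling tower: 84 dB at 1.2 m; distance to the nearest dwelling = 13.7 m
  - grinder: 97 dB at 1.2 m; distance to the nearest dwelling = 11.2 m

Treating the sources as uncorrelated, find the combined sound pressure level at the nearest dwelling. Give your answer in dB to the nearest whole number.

Apply inverse-square spreading to bring every level to the receiver, then sum 10^(L/10).
forklift: 86 − 20·log₁₀(2.7/1.2) = 86 − 7.04 = 78.96 dB.
cooling tower: 84 − 20·log₁₀(13.7/1.2) = 84 − 21.15 = 62.85 dB.
grinder: 97 − 20·log₁₀(11.2/1.2) = 97 − 19.40 = 77.60 dB.
Σ 10^(L/10) = 1.381e+08 → L_total = 10·log₁₀(1.381e+08) = 81.40 dB.

81 dB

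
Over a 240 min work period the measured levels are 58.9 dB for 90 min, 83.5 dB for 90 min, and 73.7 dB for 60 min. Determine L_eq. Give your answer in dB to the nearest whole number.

80 dB

Weight each interval's intensity by its duration and average over T = 240 min:
Σ tᵢ·10^(Lᵢ/10) = 90·10^(58.9/10) + 90·10^(83.5/10) + 60·10^(73.7/10) = 2.162e+10.
L_eq = 10·log₁₀(2.162e+10/240) = 79.55 dB.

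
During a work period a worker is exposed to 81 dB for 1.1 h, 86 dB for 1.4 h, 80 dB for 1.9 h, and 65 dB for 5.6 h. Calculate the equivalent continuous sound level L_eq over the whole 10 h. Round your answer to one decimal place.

79.6 dB

Weight each interval's intensity by its duration and average over T = 10 h:
Σ tᵢ·10^(Lᵢ/10) = 1.1·10^(81/10) + 1.4·10^(86/10) + 1.9·10^(80/10) + 5.6·10^(65/10) = 9.035e+08.
L_eq = 10·log₁₀(9.035e+08/10) = 79.56 dB.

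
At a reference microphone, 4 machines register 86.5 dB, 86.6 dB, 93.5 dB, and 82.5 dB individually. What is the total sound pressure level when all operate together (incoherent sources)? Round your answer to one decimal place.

95.2 dB

For uncorrelated sources the intensities add, so convert each level to linear form, sum, and take 10·log₁₀ of the total.
Σ 10^(L/10) = 10^(86.5/10) + 10^(86.6/10) + 10^(93.5/10) + 10^(82.5/10) = 3.320e+09.
L_total = 10·log₁₀(3.320e+09) = 95.21 dB.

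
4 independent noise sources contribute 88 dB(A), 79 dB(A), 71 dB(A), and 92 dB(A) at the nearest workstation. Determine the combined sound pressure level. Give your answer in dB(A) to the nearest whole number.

Incoherent sources combine by intensity addition: L_total = 10·log₁₀(Σ 10^(L_i/10)).
Σ 10^(L/10) = 10^(88/10) + 10^(79/10) + 10^(71/10) + 10^(92/10) = 2.308e+09.
L_total = 10·log₁₀(2.308e+09) = 93.63 dB(A).

94 dB(A)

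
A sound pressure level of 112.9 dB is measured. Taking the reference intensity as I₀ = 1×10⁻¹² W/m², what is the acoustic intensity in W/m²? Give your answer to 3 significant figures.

0.195 W/m²

I = I₀·10^(L/10) = 10⁻¹² × 10^(112.9/10) = 10^(-0.710).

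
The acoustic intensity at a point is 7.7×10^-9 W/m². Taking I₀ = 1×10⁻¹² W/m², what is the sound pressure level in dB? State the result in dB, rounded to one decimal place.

Dividing by I₀ shifts the exponent by 12: I/I₀ = 7.7×10^3.
L = 10·(0.8865 + 3) = 38.86 dB.

38.9 dB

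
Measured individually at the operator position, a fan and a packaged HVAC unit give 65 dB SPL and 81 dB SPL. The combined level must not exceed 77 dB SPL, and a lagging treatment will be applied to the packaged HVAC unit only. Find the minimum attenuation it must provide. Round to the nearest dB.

Fixed contribution from the other source: Σ 10^(L/10) = 10^(65/10) = 3.162e+06 (65.00 dB SPL).
The limit corresponds to 10^(77/10) = 5.012e+07; subtracting the fixed part leaves 4.696e+07 for the packaged HVAC unit, i.e. 76.72 dB SPL.
So the packaged HVAC unit must be reduced from 81 to 76.72 dB SPL: IL = 4.28 dB.

4 dB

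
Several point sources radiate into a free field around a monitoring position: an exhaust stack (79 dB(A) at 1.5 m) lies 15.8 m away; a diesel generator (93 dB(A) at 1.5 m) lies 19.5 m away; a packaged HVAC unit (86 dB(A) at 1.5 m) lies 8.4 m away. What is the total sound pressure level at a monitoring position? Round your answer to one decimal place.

Propagate each source to the receiver with L = L_ref − 20·log₁₀(r/r_ref), then add intensities.
exhaust stack: 79 − 20·log₁₀(15.8/1.5) = 79 − 20.45 = 58.55 dB(A).
diesel generator: 93 − 20·log₁₀(19.5/1.5) = 93 − 22.28 = 70.72 dB(A).
packaged HVAC unit: 86 − 20·log₁₀(8.4/1.5) = 86 − 14.96 = 71.04 dB(A).
Σ 10^(L/10) = 2.522e+07 → L_total = 10·log₁₀(2.522e+07) = 74.02 dB(A).

74.0 dB(A)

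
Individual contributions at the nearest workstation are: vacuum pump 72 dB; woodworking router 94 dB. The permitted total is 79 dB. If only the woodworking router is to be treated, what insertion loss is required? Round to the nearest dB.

16 dB

Fixed contribution from the other source: Σ 10^(L/10) = 10^(72/10) = 1.585e+07 (72.00 dB).
The limit corresponds to 10^(79/10) = 7.943e+07; subtracting the fixed part leaves 6.358e+07 for the woodworking router, i.e. 78.03 dB.
Required insertion loss = 94 − 78.03 = 15.97 dB.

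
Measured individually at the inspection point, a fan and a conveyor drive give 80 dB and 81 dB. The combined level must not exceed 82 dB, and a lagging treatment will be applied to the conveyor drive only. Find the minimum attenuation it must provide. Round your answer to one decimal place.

3.3 dB

Everything except the conveyor drive sums to 10^(80/10) = 1.000e+08 in linear terms, 80.00 dB.
To meet 82 dB overall, the treated conveyor drive may contribute at most 10^(82/10) − 1.000e+08 = 5.849e+07, i.e. 77.67 dB.
So the conveyor drive must be reduced from 81 to 77.67 dB: IL = 3.33 dB.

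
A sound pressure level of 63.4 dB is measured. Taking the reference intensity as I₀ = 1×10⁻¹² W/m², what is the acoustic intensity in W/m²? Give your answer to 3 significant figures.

2.19e-06 W/m²

I = I₀·10^(L/10) = 10⁻¹² × 10^(63.4/10) = 10^(-5.660).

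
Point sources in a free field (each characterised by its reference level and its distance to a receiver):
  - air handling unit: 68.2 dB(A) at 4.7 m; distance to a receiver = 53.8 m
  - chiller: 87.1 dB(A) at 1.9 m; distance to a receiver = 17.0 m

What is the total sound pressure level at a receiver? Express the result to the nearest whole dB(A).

68 dB(A)

First find each source's level at the receiver (point-source: −20·log₁₀(r/r_ref)), then combine on an intensity basis.
air handling unit: 68.2 − 20·log₁₀(53.8/4.7) = 68.2 − 21.17 = 47.03 dB(A).
chiller: 87.1 − 20·log₁₀(17.0/1.9) = 87.1 − 19.03 = 68.07 dB(A).
Σ 10^(L/10) = 6.457e+06 → L_total = 10·log₁₀(6.457e+06) = 68.10 dB(A).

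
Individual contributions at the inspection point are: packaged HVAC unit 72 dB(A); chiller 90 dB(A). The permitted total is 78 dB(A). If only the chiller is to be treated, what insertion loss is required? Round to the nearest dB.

Fixed contribution from the other source: Σ 10^(L/10) = 10^(72/10) = 1.585e+07 (72.00 dB(A)).
The limit corresponds to 10^(78/10) = 6.310e+07; subtracting the fixed part leaves 4.725e+07 for the chiller, i.e. 76.74 dB(A).
Required insertion loss = 90 − 76.74 = 13.26 dB.

13 dB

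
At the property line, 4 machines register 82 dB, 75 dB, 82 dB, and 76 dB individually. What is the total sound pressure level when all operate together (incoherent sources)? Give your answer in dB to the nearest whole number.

86 dB

For uncorrelated sources the intensities add, so convert each level to linear form, sum, and take 10·log₁₀ of the total.
Σ 10^(L/10) = 10^(82/10) + 10^(75/10) + 10^(82/10) + 10^(76/10) = 3.884e+08.
L_total = 10·log₁₀(3.884e+08) = 85.89 dB.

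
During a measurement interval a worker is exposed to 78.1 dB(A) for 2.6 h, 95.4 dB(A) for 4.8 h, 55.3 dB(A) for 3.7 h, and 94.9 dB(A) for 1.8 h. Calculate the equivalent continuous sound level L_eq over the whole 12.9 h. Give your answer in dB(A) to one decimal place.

92.4 dB(A)

Weight each interval's intensity by its duration and average over T = 12.9 h:
Σ tᵢ·10^(Lᵢ/10) = 2.6·10^(78.1/10) + 4.8·10^(95.4/10) + 3.7·10^(55.3/10) + 1.8·10^(94.9/10) = 2.238e+10.
L_eq = 10·log₁₀(2.238e+10/12.9) = 92.39 dB(A).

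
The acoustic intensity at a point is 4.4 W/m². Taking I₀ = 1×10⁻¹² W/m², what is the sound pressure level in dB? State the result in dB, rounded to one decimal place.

126.4 dB

L = 10·log₁₀(I/I₀) = 10·log₁₀(4.4/10⁻¹²) = 10·log₁₀(4.4×10^12).
L = 10·(0.6435 + 12) = 126.43 dB.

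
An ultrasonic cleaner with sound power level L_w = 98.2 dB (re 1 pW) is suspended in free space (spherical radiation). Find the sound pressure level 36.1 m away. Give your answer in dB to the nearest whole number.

56 dB

Free-field spherical radiation: L_p = L_w − 10·log₁₀(4π·r²), r = 36.1 m.
4π·r² = 1.638e+04 m², 10·log₁₀ of that is 42.142 dB.
L_p = 98.2 − 42.142 = 56.06 dB.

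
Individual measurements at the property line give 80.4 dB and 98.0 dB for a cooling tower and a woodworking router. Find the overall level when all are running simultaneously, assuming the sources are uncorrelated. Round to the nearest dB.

98 dB

Incoherent sources combine by intensity addition: L_total = 10·log₁₀(Σ 10^(L_i/10)).
Σ 10^(L/10) = 10^(80.4/10) + 10^(98.0/10) = 6.419e+09.
L_total = 10·log₁₀(6.419e+09) = 98.07 dB.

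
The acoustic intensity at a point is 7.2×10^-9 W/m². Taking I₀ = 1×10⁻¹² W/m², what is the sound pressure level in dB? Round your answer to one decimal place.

Dividing by I₀ shifts the exponent by 12: I/I₀ = 7.2×10^3.
L = 10·(0.8573 + 3) = 38.57 dB.

38.6 dB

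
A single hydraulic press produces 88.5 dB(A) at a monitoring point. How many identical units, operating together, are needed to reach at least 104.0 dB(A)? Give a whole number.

36

N identical sources give L₁ + 10·log₁₀ N, so require 10·log₁₀ N ≥ 104.0 − 88.5 = 15.5 dB.
N ≥ 10^(15.5/10) = 35.481, so N = 36.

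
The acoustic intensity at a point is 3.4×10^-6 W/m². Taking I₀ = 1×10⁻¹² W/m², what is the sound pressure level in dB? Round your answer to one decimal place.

65.3 dB

I/I₀ = 3.4×10^-6/10⁻¹² = 3.4×10^6, and L = 10·log₁₀(I/I₀).
L = 10·(0.5315 + 6) = 65.31 dB.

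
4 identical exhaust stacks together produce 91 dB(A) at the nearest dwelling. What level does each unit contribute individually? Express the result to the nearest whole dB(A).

85 dB(A)

For N identical incoherent sources L_total = L₁ + 10·log₁₀ N, so L₁ = 91 − 10·log₁₀(4) = 91 − 6.021.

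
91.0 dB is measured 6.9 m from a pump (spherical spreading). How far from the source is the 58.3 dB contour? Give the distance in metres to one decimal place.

The 32.7 dB drop corresponds to a distance ratio of 10^(32.7/20) for a point source.
r₂ = 6.9·10^((91.0−58.3)/20) = 6.9·10^(32.7/20) = 297.75 m.

297.7 m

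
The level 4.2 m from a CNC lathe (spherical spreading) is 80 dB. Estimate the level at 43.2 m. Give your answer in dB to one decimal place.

For a point source, L₂ = L₁ − 20·log₁₀(r₂/r₁).
L₂ = 80 − 20·log₁₀(43.2/4.2) = 80 − 20.245 = 59.76 dB.

59.8 dB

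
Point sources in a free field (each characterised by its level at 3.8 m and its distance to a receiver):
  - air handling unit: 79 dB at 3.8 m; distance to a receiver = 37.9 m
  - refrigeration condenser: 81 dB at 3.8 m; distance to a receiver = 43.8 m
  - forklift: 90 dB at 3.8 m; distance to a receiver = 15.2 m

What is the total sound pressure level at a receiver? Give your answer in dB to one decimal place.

78.1 dB

Apply inverse-square spreading to bring every level to the receiver, then sum 10^(L/10).
air handling unit: 79 − 20·log₁₀(37.9/3.8) = 79 − 19.98 = 59.02 dB.
refrigeration condenser: 81 − 20·log₁₀(43.8/3.8) = 81 − 21.23 = 59.77 dB.
forklift: 90 − 20·log₁₀(15.2/3.8) = 90 − 12.04 = 77.96 dB.
Σ 10^(L/10) = 6.425e+07 → L_total = 10·log₁₀(6.425e+07) = 78.08 dB.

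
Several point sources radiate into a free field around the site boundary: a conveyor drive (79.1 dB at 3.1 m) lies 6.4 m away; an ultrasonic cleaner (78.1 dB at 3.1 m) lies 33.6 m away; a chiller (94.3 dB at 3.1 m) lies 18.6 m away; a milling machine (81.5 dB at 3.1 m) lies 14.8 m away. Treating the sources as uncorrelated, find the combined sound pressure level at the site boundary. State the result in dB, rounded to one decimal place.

80.0 dB

First find each source's level at the receiver (point-source: −20·log₁₀(r/r_ref)), then combine on an intensity basis.
conveyor drive: 79.1 − 20·log₁₀(6.4/3.1) = 79.1 − 6.30 = 72.80 dB.
ultrasonic cleaner: 78.1 − 20·log₁₀(33.6/3.1) = 78.1 − 20.70 = 57.40 dB.
chiller: 94.3 − 20·log₁₀(18.6/3.1) = 94.3 − 15.56 = 78.74 dB.
milling machine: 81.5 − 20·log₁₀(14.8/3.1) = 81.5 − 13.58 = 67.92 dB.
Σ 10^(L/10) = 1.006e+08 → L_total = 10·log₁₀(1.006e+08) = 80.03 dB.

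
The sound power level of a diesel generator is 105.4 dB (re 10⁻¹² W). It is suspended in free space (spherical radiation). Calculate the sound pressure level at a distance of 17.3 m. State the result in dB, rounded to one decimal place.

69.6 dB

Free-field spherical radiation: L_p = L_w − 10·log₁₀(4π·r²), r = 17.3 m.
4π·r² = 3761 m², 10·log₁₀ of that is 35.753 dB.
L_p = 105.4 − 35.753 = 69.65 dB.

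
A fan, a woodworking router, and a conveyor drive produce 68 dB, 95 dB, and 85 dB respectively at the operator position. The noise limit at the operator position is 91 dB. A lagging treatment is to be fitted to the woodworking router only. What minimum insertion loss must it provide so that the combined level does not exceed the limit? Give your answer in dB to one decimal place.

5.3 dB

Fixed contribution from the other sources: Σ 10^(L/10) = 10^(68/10) + 10^(85/10) = 3.225e+08 (85.09 dB).
To meet 91 dB overall, the treated woodworking router may contribute at most 10^(91/10) − 3.225e+08 = 9.364e+08, i.e. 89.71 dB.
Required insertion loss = 95 − 89.71 = 5.29 dB.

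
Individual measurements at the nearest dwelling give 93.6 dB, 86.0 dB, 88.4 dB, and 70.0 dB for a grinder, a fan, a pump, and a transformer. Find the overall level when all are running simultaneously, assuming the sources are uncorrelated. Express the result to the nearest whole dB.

95 dB

Incoherent sources combine by intensity addition: L_total = 10·log₁₀(Σ 10^(L_i/10)).
Σ 10^(L/10) = 10^(93.6/10) + 10^(86.0/10) + 10^(88.4/10) + 10^(70.0/10) = 3.391e+09.
L_total = 10·log₁₀(3.391e+09) = 95.30 dB.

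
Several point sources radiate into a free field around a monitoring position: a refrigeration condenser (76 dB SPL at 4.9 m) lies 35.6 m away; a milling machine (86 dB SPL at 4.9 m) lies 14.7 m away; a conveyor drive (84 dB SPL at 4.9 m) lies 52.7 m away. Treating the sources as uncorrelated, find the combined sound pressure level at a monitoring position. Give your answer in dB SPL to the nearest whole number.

77 dB SPL

Propagate each source to the receiver with L = L_ref − 20·log₁₀(r/r_ref), then add intensities.
refrigeration condenser: 76 − 20·log₁₀(35.6/4.9) = 76 − 17.23 = 58.77 dB SPL.
milling machine: 86 − 20·log₁₀(14.7/4.9) = 86 − 9.54 = 76.46 dB SPL.
conveyor drive: 84 − 20·log₁₀(52.7/4.9) = 84 − 20.63 = 63.37 dB SPL.
Σ 10^(L/10) = 4.716e+07 → L_total = 10·log₁₀(4.716e+07) = 76.74 dB SPL.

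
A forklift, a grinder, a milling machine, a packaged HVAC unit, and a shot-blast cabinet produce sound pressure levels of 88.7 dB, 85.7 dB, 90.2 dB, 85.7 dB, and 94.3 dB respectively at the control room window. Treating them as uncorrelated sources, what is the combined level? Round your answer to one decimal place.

97.2 dB

Incoherent sources combine by intensity addition: L_total = 10·log₁₀(Σ 10^(L_i/10)).
Σ 10^(L/10) = 10^(88.7/10) + 10^(85.7/10) + 10^(90.2/10) + 10^(85.7/10) + 10^(94.3/10) = 5.223e+09.
L_total = 10·log₁₀(5.223e+09) = 97.18 dB.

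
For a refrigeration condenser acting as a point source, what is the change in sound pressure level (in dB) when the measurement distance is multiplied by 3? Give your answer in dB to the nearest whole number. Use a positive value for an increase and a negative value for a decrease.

With spherical spreading the level changes by −20·log₁₀(r₂/r₁).
ΔL = −20·log₁₀(3) = -9.54 dB.

-10 dB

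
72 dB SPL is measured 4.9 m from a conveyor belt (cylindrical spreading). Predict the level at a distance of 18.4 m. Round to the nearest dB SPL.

For a line source, L₂ = L₁ − 10·log₁₀(r₂/r₁).
L₂ = 72 − 10·log₁₀(18.4/4.9) = 72 − 5.746 = 66.25 dB SPL.

66 dB SPL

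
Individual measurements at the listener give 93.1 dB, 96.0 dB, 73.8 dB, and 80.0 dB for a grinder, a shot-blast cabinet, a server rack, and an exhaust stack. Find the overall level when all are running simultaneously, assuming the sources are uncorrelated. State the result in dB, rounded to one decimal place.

97.9 dB

Incoherent sources combine by intensity addition: L_total = 10·log₁₀(Σ 10^(L_i/10)).
Σ 10^(L/10) = 10^(93.1/10) + 10^(96.0/10) + 10^(73.8/10) + 10^(80.0/10) = 6.147e+09.
L_total = 10·log₁₀(6.147e+09) = 97.89 dB.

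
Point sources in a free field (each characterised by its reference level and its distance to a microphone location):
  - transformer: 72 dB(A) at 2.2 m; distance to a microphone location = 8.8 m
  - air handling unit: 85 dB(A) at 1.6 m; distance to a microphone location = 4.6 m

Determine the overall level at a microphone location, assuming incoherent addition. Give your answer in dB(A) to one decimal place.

Propagate each source to the receiver with L = L_ref − 20·log₁₀(r/r_ref), then add intensities.
transformer: 72 − 20·log₁₀(8.8/2.2) = 72 − 12.04 = 59.96 dB(A).
air handling unit: 85 − 20·log₁₀(4.6/1.6) = 85 − 9.17 = 75.83 dB(A).
Σ 10^(L/10) = 3.925e+07 → L_total = 10·log₁₀(3.925e+07) = 75.94 dB(A).

75.9 dB(A)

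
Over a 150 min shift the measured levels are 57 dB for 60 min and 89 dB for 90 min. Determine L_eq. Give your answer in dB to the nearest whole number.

The energy average is taken in the linear domain: L_eq = 10·log₁₀[(Σ tᵢ·10^(Lᵢ/10))/T], T = 150 min.
Σ tᵢ·10^(Lᵢ/10) = 60·10^(57/10) + 90·10^(89/10) = 7.152e+10.
L_eq = 10·log₁₀(7.152e+10/150) = 86.78 dB.

87 dB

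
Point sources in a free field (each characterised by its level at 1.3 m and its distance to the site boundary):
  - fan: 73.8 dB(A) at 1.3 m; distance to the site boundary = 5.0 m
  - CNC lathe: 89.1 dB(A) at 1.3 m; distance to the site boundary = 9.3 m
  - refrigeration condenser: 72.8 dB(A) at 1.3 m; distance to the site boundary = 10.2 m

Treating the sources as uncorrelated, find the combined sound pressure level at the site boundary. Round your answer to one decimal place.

Apply inverse-square spreading to bring every level to the receiver, then sum 10^(L/10).
fan: 73.8 − 20·log₁₀(5.0/1.3) = 73.8 − 11.70 = 62.10 dB(A).
CNC lathe: 89.1 − 20·log₁₀(9.3/1.3) = 89.1 − 17.09 = 72.01 dB(A).
refrigeration condenser: 72.8 − 20·log₁₀(10.2/1.3) = 72.8 − 17.89 = 54.91 dB(A).
Σ 10^(L/10) = 1.781e+07 → L_total = 10·log₁₀(1.781e+07) = 72.51 dB(A).

72.5 dB(A)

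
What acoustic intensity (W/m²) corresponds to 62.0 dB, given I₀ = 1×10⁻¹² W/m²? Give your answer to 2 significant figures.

1.6e-06 W/m²

I = I₀·10^(L/10) = 10⁻¹² × 10^(62.0/10) = 10^(-5.800).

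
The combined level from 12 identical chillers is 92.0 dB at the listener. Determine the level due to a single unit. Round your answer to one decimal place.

12 equal contributions raise the level by 10·log₁₀ 12 = 10.792 dB, so each unit alone gives 92.0 − 10.792.

81.2 dB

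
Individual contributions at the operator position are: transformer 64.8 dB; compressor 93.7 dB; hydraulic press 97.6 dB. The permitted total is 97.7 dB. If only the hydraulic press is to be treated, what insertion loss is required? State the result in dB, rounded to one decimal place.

2.1 dB

The untreated sources together contribute 10^(64.8/10) + 10^(93.7/10) = 2.347e+09, i.e. 93.71 dB.
The limit corresponds to 10^(97.7/10) = 5.888e+09; subtracting the fixed part leaves 3.541e+09 for the hydraulic press, i.e. 95.49 dB.
So the hydraulic press must be reduced from 97.6 to 95.49 dB: IL = 2.11 dB.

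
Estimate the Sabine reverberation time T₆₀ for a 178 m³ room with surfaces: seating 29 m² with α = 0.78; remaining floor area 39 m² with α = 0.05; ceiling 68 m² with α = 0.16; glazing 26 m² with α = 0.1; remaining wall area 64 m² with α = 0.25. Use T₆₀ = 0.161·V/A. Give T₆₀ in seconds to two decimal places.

0.53 s

A = Σ Sᵢαᵢ = 29·0.78 + 39·0.05 + 68·0.16 + 26·0.1 + 64·0.25 = 54.05 m².
T₆₀ = 0.161 × 178 / 54.05 = 0.530 s.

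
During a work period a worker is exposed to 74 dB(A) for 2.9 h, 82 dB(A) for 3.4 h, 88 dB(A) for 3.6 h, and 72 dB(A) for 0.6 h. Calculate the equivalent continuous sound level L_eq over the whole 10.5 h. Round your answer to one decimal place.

84.4 dB(A)

The energy average is taken in the linear domain: L_eq = 10·log₁₀[(Σ tᵢ·10^(Lᵢ/10))/T], T = 10.5 h.
Σ tᵢ·10^(Lᵢ/10) = 2.9·10^(74/10) + 3.4·10^(82/10) + 3.6·10^(88/10) + 0.6·10^(72/10) = 2.893e+09.
L_eq = 10·log₁₀(2.893e+09/10.5) = 84.40 dB(A).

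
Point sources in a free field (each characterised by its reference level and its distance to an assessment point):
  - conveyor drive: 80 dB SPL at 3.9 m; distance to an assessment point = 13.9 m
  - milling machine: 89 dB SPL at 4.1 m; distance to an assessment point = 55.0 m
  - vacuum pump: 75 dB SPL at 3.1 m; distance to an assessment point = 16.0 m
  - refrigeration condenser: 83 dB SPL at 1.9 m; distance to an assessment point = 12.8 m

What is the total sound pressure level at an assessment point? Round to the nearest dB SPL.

73 dB SPL

Propagate each source to the receiver with L = L_ref − 20·log₁₀(r/r_ref), then add intensities.
conveyor drive: 80 − 20·log₁₀(13.9/3.9) = 80 − 11.04 = 68.96 dB SPL.
milling machine: 89 − 20·log₁₀(55.0/4.1) = 89 − 22.55 = 66.45 dB SPL.
vacuum pump: 75 − 20·log₁₀(16.0/3.1) = 75 − 14.26 = 60.74 dB SPL.
refrigeration condenser: 83 − 20·log₁₀(12.8/1.9) = 83 − 16.57 = 66.43 dB SPL.
Σ 10^(L/10) = 1.787e+07 → L_total = 10·log₁₀(1.787e+07) = 72.52 dB SPL.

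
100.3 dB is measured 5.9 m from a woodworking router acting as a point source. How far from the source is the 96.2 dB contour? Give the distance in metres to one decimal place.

9.5 m

For a point source L₁ − L₂ = 20·log₁₀(r₂/r₁), so r₂ = r₁·10^((L₁−L₂)/20).
r₂ = 5.9·10^((100.3−96.2)/20) = 5.9·10^(4.1/20) = 9.46 m.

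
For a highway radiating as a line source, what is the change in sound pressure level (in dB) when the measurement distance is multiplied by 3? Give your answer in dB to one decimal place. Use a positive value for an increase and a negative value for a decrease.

Line-source spreading: ΔL = −10·log₁₀(r₂/r₁).
ΔL = −10·log₁₀(3) = -4.77 dB.

-4.8 dB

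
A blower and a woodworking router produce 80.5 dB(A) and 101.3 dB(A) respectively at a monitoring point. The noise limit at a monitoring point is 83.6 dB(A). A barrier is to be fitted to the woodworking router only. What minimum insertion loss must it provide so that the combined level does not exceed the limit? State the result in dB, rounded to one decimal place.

20.6 dB

Everything except the woodworking router sums to 10^(80.5/10) = 1.122e+08 in linear terms, 80.50 dB(A).
To meet 83.6 dB(A) overall, the treated woodworking router may contribute at most 10^(83.6/10) − 1.122e+08 = 1.169e+08, i.e. 80.68 dB(A).
Required insertion loss = 101.3 − 80.68 = 20.62 dB.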